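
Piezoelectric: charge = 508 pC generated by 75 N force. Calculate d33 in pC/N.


d33 = 508 / 75 = 6.8 pC/N

6.8


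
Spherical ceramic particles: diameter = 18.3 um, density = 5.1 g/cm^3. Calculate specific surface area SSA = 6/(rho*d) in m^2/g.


SSA = 6 / (5.1 * 18.3) = 0.064 m^2/g

0.064


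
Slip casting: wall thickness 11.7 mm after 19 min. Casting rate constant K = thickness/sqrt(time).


K = 11.7 / sqrt(19) = 11.7 / 4.3589 = 2.684 mm/min^0.5

2.684


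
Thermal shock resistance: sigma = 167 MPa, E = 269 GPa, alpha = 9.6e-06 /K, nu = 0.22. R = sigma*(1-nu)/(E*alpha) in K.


R = 167*(1-0.22)/(269*1000*9.6e-06) = 50 K

50


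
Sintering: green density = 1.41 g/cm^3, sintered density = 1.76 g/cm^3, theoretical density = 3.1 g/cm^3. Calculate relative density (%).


Relative = 1.76 / 3.1 * 100 = 56.8%

56.8


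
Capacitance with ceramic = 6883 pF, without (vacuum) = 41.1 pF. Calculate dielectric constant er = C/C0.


er = 6883 / 41.1 = 167.47

167.47


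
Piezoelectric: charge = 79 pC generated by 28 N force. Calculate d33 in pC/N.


d33 = 79 / 28 = 2.8 pC/N

2.8


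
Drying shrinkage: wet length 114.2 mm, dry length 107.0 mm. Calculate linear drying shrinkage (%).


DS = (114.2 - 107.0) / 114.2 * 100 = 6.3%

6.3


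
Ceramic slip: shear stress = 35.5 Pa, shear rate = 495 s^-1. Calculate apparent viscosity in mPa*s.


eta = tau/gamma * 1000 = 35.5/495 * 1000 = 71.7 mPa*s

71.7


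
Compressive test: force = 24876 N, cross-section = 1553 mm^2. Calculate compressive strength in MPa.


CS = 24876 / 1553 = 16.0 MPa

16.0


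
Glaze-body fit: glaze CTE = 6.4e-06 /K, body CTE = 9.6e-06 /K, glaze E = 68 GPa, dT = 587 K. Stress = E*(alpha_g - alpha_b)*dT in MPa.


Stress = 68*1000*(6.4e-06 - 9.6e-06)*587 = -127.7 MPa

-127.7


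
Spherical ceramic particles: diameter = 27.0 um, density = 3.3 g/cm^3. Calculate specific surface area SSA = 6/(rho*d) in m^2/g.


SSA = 6 / (3.3 * 27.0) = 0.067 m^2/g

0.067


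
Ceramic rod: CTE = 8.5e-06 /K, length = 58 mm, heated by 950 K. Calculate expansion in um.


dL = 8.5e-06 * 58 * 950 * 1000 = 468.35 um

468.35


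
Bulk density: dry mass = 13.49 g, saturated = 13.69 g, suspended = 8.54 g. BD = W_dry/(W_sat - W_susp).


BD = 13.49 / (13.69 - 8.54) = 13.49 / 5.15 = 2.619 g/cm^3

2.619


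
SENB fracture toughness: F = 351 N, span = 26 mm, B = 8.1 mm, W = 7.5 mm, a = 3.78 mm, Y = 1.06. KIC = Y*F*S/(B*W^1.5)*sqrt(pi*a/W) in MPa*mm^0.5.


KIC = 1.06*351*26/(8.1*7.5^1.5)*sqrt(pi*3.78/7.5) = 73.16

73.16


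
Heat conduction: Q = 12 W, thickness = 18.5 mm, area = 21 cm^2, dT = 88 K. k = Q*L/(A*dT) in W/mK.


k = 12*18.5/1000/(21/10000*88) = 1.2 W/mK

1.2


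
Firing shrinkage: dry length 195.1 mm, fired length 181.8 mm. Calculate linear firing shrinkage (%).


FS = (195.1 - 181.8) / 195.1 * 100 = 6.82%

6.82


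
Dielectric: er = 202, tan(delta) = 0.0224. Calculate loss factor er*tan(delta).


Loss = 202 * 0.0224 = 4.525

4.525


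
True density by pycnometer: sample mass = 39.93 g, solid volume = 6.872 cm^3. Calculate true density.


TD = 39.93 / 6.872 = 5.811 g/cm^3

5.811


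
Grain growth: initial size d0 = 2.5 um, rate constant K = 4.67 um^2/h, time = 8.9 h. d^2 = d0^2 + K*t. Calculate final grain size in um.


d^2 = 2.5^2 + 4.67*8.9 = 47.813
d = sqrt(47.813) = 6.91 um

6.91


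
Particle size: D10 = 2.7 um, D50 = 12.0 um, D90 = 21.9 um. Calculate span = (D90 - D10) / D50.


Span = (21.9 - 2.7) / 12.0 = 19.2 / 12.0 = 1.6

1.6


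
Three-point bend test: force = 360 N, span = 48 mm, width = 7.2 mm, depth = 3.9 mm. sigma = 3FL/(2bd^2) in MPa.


sigma = 3*360*48/(2*7.2*3.9^2) = 236.7 MPa

236.7


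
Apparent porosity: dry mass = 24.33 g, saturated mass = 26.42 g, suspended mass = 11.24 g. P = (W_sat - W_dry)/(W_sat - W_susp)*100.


P = (26.42 - 24.33) / (26.42 - 11.24) * 100 = 2.09 / 15.18 * 100 = 13.8%

13.8


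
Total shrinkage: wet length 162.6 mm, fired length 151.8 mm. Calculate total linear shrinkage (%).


TS = (162.6 - 151.8) / 162.6 * 100 = 6.64%

6.64


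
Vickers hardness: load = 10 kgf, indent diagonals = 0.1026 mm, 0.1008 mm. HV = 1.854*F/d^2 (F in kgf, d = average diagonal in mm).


d_avg = (0.1026+0.1008)/2 = 0.1017 mm
HV = 1.854*10/0.1017^2 = 1793

1793


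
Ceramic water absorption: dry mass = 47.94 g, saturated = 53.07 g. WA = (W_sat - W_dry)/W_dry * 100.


WA = (53.07 - 47.94) / 47.94 * 100 = 10.7%

10.7


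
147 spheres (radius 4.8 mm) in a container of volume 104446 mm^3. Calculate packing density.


V_sphere = 4/3*pi*4.8^3 = 463.2467 mm^3
Total V = 147*463.2467 = 68097.2649 mm^3
PD = 68097.2649 / 104446 = 0.652

0.652


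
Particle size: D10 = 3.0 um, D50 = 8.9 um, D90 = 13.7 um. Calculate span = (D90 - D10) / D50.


Span = (13.7 - 3.0) / 8.9 = 10.7 / 8.9 = 1.202

1.202


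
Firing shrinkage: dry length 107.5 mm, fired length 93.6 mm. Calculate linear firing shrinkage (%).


FS = (107.5 - 93.6) / 107.5 * 100 = 12.93%

12.93


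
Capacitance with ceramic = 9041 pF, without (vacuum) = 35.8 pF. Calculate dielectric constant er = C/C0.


er = 9041 / 35.8 = 252.54

252.54


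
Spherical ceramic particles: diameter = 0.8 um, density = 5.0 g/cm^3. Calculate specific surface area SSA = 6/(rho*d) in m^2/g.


SSA = 6 / (5.0 * 0.8) = 1.5 m^2/g

1.5


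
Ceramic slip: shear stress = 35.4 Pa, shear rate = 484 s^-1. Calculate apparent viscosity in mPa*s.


eta = tau/gamma * 1000 = 35.4/484 * 1000 = 73.1 mPa*s

73.1


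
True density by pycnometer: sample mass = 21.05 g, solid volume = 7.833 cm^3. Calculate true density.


TD = 21.05 / 7.833 = 2.687 g/cm^3

2.687


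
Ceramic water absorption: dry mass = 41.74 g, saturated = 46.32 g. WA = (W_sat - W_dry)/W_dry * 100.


WA = (46.32 - 41.74) / 41.74 * 100 = 10.97%

10.97


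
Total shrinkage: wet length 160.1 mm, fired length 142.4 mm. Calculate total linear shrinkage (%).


TS = (160.1 - 142.4) / 160.1 * 100 = 11.06%

11.06


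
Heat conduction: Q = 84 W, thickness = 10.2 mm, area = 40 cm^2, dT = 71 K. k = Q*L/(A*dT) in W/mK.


k = 84*10.2/1000/(40/10000*71) = 3.02 W/mK

3.02


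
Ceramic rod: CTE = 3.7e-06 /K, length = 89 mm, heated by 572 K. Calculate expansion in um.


dL = 3.7e-06 * 89 * 572 * 1000 = 188.36 um

188.36


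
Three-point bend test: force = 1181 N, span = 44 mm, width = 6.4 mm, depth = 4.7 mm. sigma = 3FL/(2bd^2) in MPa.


sigma = 3*1181*44/(2*6.4*4.7^2) = 551.3 MPa

551.3


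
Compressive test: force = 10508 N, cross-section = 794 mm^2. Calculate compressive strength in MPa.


CS = 10508 / 794 = 13.2 MPa

13.2


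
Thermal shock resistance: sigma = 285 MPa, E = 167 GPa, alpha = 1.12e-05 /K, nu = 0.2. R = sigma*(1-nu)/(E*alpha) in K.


R = 285*(1-0.2)/(167*1000*1.12e-05) = 122 K

122


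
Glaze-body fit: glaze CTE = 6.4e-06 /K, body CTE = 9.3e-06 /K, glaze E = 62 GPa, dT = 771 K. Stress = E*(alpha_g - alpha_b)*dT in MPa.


Stress = 62*1000*(6.4e-06 - 9.3e-06)*771 = -138.6 MPa

-138.6


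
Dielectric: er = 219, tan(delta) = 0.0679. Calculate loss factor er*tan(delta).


Loss = 219 * 0.0679 = 14.87

14.87


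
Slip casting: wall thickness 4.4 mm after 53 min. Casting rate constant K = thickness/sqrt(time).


K = 4.4 / sqrt(53) = 4.4 / 7.2801 = 0.604 mm/min^0.5

0.604


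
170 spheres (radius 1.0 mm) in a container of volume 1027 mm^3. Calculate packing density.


V_sphere = 4/3*pi*1.0^3 = 4.1888 mm^3
Total V = 170*4.1888 = 712.096 mm^3
PD = 712.096 / 1027 = 0.693

0.693


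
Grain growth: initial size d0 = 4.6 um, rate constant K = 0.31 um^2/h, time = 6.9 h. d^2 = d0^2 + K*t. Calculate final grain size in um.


d^2 = 4.6^2 + 0.31*6.9 = 23.299
d = sqrt(23.299) = 4.83 um

4.83


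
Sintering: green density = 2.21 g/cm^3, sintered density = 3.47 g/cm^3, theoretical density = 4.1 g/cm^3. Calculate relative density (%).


Relative = 3.47 / 4.1 * 100 = 84.6%

84.6


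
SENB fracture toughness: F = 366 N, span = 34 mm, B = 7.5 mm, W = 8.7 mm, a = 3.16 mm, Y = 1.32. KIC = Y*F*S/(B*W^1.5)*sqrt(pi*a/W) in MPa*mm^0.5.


KIC = 1.32*366*34/(7.5*8.7^1.5)*sqrt(pi*3.16/8.7) = 91.17

91.17


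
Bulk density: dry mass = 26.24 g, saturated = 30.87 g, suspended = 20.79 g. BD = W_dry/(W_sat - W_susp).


BD = 26.24 / (30.87 - 20.79) = 26.24 / 10.08 = 2.603 g/cm^3

2.603


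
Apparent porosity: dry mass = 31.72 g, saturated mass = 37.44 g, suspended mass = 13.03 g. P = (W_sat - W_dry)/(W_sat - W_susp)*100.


P = (37.44 - 31.72) / (37.44 - 13.03) * 100 = 5.72 / 24.41 * 100 = 23.4%

23.4


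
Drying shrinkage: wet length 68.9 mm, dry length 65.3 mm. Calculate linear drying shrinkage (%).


DS = (68.9 - 65.3) / 68.9 * 100 = 5.22%

5.22


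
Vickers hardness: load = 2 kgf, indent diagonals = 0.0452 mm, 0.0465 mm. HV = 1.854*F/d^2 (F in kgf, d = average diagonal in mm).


d_avg = (0.0452+0.0465)/2 = 0.04585 mm
HV = 1.854*2/0.04585^2 = 1764

1764


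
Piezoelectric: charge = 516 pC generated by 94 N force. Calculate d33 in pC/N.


d33 = 516 / 94 = 5.5 pC/N

5.5


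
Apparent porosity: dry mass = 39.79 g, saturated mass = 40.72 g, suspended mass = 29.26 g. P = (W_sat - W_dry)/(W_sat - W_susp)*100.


P = (40.72 - 39.79) / (40.72 - 29.26) * 100 = 0.93 / 11.46 * 100 = 8.1%

8.1


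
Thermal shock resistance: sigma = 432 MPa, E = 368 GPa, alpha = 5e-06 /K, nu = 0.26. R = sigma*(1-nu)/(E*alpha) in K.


R = 432*(1-0.26)/(368*1000*5e-06) = 174 K

174


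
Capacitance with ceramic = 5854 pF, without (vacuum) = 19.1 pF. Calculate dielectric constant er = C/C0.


er = 5854 / 19.1 = 306.49

306.49


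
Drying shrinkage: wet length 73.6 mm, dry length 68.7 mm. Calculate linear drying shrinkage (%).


DS = (73.6 - 68.7) / 73.6 * 100 = 6.66%

6.66


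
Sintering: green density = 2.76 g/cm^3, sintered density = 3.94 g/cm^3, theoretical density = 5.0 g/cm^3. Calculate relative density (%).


Relative = 3.94 / 5.0 * 100 = 78.8%

78.8


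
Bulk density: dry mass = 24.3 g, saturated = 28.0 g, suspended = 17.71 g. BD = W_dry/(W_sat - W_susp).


BD = 24.3 / (28.0 - 17.71) = 24.3 / 10.29 = 2.362 g/cm^3

2.362


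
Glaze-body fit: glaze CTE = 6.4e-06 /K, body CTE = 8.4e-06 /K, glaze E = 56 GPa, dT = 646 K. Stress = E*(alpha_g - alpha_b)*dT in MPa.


Stress = 56*1000*(6.4e-06 - 8.4e-06)*646 = -72.4 MPa

-72.4


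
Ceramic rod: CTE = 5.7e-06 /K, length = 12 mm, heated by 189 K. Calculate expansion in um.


dL = 5.7e-06 * 12 * 189 * 1000 = 12.928 um

12.928


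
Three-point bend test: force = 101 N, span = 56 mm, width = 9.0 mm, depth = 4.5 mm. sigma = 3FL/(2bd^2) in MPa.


sigma = 3*101*56/(2*9.0*4.5^2) = 46.6 MPa

46.6


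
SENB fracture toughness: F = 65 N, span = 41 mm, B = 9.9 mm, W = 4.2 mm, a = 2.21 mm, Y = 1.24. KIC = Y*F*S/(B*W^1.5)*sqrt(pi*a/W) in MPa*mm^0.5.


KIC = 1.24*65*41/(9.9*4.2^1.5)*sqrt(pi*2.21/4.2) = 49.86

49.86


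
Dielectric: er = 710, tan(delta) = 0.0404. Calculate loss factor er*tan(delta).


Loss = 710 * 0.0404 = 28.684

28.684


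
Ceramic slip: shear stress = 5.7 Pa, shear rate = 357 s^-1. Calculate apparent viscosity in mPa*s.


eta = tau/gamma * 1000 = 5.7/357 * 1000 = 16.0 mPa*s

16.0


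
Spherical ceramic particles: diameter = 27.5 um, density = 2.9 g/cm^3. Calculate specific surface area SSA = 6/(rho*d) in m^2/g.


SSA = 6 / (2.9 * 27.5) = 0.075 m^2/g

0.075


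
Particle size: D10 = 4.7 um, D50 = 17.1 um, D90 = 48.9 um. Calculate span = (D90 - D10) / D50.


Span = (48.9 - 4.7) / 17.1 = 44.2 / 17.1 = 2.585

2.585


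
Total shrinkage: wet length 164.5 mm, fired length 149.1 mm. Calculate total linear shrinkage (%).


TS = (164.5 - 149.1) / 164.5 * 100 = 9.36%

9.36


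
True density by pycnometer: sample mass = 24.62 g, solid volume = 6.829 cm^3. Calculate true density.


TD = 24.62 / 6.829 = 3.605 g/cm^3

3.605


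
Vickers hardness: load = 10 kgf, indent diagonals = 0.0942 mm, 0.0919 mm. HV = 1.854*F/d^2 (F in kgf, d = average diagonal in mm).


d_avg = (0.0942+0.0919)/2 = 0.09305 mm
HV = 1.854*10/0.09305^2 = 2141

2141


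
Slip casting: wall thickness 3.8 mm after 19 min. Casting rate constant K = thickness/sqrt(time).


K = 3.8 / sqrt(19) = 3.8 / 4.3589 = 0.872 mm/min^0.5

0.872


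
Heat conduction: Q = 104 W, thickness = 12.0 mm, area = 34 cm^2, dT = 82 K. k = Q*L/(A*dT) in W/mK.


k = 104*12.0/1000/(34/10000*82) = 4.48 W/mK

4.48


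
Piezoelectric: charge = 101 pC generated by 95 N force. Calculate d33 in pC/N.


d33 = 101 / 95 = 1.1 pC/N

1.1


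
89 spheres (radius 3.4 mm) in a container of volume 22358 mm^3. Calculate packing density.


V_sphere = 4/3*pi*3.4^3 = 164.6362 mm^3
Total V = 89*164.6362 = 14652.6218 mm^3
PD = 14652.6218 / 22358 = 0.655

0.655


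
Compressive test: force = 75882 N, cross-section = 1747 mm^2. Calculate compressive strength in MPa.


CS = 75882 / 1747 = 43.4 MPa

43.4


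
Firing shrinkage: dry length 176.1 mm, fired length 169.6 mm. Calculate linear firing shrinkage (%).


FS = (176.1 - 169.6) / 176.1 * 100 = 3.69%

3.69


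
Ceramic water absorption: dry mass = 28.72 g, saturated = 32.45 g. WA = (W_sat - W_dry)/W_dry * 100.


WA = (32.45 - 28.72) / 28.72 * 100 = 12.99%

12.99


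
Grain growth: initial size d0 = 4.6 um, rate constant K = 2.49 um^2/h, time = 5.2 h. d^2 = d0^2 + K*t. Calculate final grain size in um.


d^2 = 4.6^2 + 2.49*5.2 = 34.108
d = sqrt(34.108) = 5.84 um

5.84


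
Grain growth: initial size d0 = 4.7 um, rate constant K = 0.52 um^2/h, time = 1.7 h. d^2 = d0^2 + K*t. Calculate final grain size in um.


d^2 = 4.7^2 + 0.52*1.7 = 22.974
d = sqrt(22.974) = 4.79 um

4.79


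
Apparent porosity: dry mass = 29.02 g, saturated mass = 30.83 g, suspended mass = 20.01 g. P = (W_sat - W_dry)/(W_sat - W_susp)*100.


P = (30.83 - 29.02) / (30.83 - 20.01) * 100 = 1.81 / 10.82 * 100 = 16.7%

16.7


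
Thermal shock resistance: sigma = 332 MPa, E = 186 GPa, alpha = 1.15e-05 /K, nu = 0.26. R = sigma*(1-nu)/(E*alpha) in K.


R = 332*(1-0.26)/(186*1000*1.15e-05) = 115 K

115


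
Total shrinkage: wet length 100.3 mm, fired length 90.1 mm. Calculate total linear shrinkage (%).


TS = (100.3 - 90.1) / 100.3 * 100 = 10.17%

10.17


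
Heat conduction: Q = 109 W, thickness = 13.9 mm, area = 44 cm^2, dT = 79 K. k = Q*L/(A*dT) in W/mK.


k = 109*13.9/1000/(44/10000*79) = 4.36 W/mK

4.36


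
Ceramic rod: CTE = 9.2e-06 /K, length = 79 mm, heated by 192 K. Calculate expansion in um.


dL = 9.2e-06 * 79 * 192 * 1000 = 139.546 um

139.546


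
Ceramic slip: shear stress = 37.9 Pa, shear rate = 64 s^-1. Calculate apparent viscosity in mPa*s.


eta = tau/gamma * 1000 = 37.9/64 * 1000 = 592.2 mPa*s

592.2


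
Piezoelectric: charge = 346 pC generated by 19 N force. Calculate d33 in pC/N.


d33 = 346 / 19 = 18.2 pC/N

18.2


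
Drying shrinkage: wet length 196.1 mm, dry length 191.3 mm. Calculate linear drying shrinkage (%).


DS = (196.1 - 191.3) / 196.1 * 100 = 2.45%

2.45


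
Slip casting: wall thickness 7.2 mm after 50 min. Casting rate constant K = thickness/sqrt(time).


K = 7.2 / sqrt(50) = 7.2 / 7.0711 = 1.018 mm/min^0.5

1.018


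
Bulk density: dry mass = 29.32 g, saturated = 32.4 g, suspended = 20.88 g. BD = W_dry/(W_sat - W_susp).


BD = 29.32 / (32.4 - 20.88) = 29.32 / 11.52 = 2.545 g/cm^3

2.545


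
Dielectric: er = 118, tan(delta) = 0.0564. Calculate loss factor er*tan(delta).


Loss = 118 * 0.0564 = 6.655

6.655


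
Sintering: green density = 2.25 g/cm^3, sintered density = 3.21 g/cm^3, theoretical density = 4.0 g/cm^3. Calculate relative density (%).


Relative = 3.21 / 4.0 * 100 = 80.3%

80.3


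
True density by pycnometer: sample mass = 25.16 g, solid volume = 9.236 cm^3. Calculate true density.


TD = 25.16 / 9.236 = 2.724 g/cm^3

2.724


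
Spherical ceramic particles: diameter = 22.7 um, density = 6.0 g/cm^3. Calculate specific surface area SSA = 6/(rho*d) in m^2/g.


SSA = 6 / (6.0 * 22.7) = 0.044 m^2/g

0.044


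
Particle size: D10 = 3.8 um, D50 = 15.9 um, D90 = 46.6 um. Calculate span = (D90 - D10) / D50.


Span = (46.6 - 3.8) / 15.9 = 42.8 / 15.9 = 2.692

2.692


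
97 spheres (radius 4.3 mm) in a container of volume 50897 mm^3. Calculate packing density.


V_sphere = 4/3*pi*4.3^3 = 333.0381 mm^3
Total V = 97*333.0381 = 32304.6957 mm^3
PD = 32304.6957 / 50897 = 0.635

0.635


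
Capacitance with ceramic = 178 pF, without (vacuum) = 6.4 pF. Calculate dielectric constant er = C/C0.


er = 178 / 6.4 = 27.81

27.81


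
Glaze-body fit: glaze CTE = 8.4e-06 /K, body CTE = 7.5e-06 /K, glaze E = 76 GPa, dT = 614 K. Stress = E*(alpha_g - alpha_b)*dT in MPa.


Stress = 76*1000*(8.4e-06 - 7.5e-06)*614 = 42.0 MPa

42.0


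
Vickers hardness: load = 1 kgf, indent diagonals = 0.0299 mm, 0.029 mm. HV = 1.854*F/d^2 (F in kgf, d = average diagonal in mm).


d_avg = (0.0299+0.029)/2 = 0.02945 mm
HV = 1.854*1/0.02945^2 = 2138

2138


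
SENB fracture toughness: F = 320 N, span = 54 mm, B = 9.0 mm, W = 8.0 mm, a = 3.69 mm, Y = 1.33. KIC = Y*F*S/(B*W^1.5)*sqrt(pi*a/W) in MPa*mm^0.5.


KIC = 1.33*320*54/(9.0*8.0^1.5)*sqrt(pi*3.69/8.0) = 135.85

135.85


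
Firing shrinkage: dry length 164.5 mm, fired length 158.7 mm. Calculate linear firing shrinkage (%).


FS = (164.5 - 158.7) / 164.5 * 100 = 3.53%

3.53


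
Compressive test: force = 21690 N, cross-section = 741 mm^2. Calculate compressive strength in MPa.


CS = 21690 / 741 = 29.3 MPa

29.3


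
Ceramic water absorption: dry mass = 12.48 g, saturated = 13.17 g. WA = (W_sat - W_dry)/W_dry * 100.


WA = (13.17 - 12.48) / 12.48 * 100 = 5.53%

5.53


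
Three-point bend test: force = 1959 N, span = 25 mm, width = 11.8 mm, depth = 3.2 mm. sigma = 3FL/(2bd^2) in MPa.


sigma = 3*1959*25/(2*11.8*3.2^2) = 608.0 MPa

608.0


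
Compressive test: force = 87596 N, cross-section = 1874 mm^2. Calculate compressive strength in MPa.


CS = 87596 / 1874 = 46.7 MPa

46.7


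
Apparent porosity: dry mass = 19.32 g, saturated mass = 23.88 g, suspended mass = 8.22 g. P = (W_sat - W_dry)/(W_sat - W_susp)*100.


P = (23.88 - 19.32) / (23.88 - 8.22) * 100 = 4.56 / 15.66 * 100 = 29.1%

29.1


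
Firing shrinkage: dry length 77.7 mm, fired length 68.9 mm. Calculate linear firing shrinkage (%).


FS = (77.7 - 68.9) / 77.7 * 100 = 11.33%

11.33


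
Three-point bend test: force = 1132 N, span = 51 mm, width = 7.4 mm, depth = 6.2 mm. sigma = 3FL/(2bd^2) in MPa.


sigma = 3*1132*51/(2*7.4*6.2^2) = 304.4 MPa

304.4


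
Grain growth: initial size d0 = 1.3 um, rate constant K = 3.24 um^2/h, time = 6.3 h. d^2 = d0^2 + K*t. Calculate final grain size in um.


d^2 = 1.3^2 + 3.24*6.3 = 22.102
d = sqrt(22.102) = 4.7 um

4.7


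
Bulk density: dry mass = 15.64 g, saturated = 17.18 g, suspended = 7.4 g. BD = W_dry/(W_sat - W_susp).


BD = 15.64 / (17.18 - 7.4) = 15.64 / 9.78 = 1.599 g/cm^3

1.599


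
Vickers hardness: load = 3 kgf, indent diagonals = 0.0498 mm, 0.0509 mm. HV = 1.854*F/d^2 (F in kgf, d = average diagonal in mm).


d_avg = (0.0498+0.0509)/2 = 0.05035 mm
HV = 1.854*3/0.05035^2 = 2194

2194


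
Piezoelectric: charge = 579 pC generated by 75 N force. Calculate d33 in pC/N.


d33 = 579 / 75 = 7.7 pC/N

7.7


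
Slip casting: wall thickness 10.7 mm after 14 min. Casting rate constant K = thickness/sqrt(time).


K = 10.7 / sqrt(14) = 10.7 / 3.7417 = 2.86 mm/min^0.5

2.86


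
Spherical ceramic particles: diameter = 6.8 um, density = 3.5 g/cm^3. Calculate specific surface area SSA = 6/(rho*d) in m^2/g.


SSA = 6 / (3.5 * 6.8) = 0.252 m^2/g

0.252


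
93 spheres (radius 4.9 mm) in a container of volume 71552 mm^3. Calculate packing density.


V_sphere = 4/3*pi*4.9^3 = 492.807 mm^3
Total V = 93*492.807 = 45831.051 mm^3
PD = 45831.051 / 71552 = 0.641

0.641


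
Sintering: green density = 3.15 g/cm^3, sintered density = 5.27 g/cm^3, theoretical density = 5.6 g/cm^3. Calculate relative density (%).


Relative = 5.27 / 5.6 * 100 = 94.1%

94.1


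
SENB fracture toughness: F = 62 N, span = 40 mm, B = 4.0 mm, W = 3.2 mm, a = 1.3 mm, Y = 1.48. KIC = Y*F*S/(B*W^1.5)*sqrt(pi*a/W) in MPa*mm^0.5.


KIC = 1.48*62*40/(4.0*3.2^1.5)*sqrt(pi*1.3/3.2) = 181.09

181.09


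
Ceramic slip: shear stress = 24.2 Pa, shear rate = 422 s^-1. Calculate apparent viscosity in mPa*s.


eta = tau/gamma * 1000 = 24.2/422 * 1000 = 57.3 mPa*s

57.3


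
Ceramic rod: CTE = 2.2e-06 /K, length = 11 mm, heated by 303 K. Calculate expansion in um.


dL = 2.2e-06 * 11 * 303 * 1000 = 7.333 um

7.333


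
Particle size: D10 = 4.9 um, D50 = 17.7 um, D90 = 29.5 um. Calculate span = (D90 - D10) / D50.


Span = (29.5 - 4.9) / 17.7 = 24.6 / 17.7 = 1.39

1.39


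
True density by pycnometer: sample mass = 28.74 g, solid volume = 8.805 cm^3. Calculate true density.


TD = 28.74 / 8.805 = 3.264 g/cm^3

3.264


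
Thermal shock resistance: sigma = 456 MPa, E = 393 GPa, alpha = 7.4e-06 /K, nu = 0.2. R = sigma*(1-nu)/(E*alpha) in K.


R = 456*(1-0.2)/(393*1000*7.4e-06) = 125 K

125


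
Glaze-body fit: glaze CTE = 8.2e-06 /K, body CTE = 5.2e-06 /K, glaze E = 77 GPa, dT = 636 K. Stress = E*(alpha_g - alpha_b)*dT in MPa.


Stress = 77*1000*(8.2e-06 - 5.2e-06)*636 = 146.9 MPa

146.9


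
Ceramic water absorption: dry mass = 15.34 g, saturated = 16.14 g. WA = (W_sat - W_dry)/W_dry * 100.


WA = (16.14 - 15.34) / 15.34 * 100 = 5.22%

5.22


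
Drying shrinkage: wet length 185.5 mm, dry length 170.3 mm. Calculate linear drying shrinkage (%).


DS = (185.5 - 170.3) / 185.5 * 100 = 8.19%

8.19


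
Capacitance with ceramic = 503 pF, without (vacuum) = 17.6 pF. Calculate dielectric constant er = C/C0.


er = 503 / 17.6 = 28.58

28.58


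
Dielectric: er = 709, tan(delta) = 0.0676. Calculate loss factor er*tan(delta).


Loss = 709 * 0.0676 = 47.928

47.928


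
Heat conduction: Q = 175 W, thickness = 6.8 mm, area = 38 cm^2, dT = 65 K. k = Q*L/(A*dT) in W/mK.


k = 175*6.8/1000/(38/10000*65) = 4.82 W/mK

4.82


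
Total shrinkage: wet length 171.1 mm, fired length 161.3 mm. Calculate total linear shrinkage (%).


TS = (171.1 - 161.3) / 171.1 * 100 = 5.73%

5.73


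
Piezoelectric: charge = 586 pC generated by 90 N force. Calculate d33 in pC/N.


d33 = 586 / 90 = 6.5 pC/N

6.5


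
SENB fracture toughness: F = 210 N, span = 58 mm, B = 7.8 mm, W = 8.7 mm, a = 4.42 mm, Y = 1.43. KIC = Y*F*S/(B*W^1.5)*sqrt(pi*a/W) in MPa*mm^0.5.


KIC = 1.43*210*58/(7.8*8.7^1.5)*sqrt(pi*4.42/8.7) = 109.94

109.94


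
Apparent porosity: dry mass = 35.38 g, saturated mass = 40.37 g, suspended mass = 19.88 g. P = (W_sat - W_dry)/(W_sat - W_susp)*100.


P = (40.37 - 35.38) / (40.37 - 19.88) * 100 = 4.99 / 20.49 * 100 = 24.4%

24.4


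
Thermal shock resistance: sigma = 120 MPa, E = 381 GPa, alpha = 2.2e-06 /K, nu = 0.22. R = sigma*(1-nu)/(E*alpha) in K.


R = 120*(1-0.22)/(381*1000*2.2e-06) = 112 K

112


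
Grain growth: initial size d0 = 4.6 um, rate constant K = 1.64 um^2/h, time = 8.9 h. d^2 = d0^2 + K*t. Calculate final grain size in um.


d^2 = 4.6^2 + 1.64*8.9 = 35.756
d = sqrt(35.756) = 5.98 um

5.98


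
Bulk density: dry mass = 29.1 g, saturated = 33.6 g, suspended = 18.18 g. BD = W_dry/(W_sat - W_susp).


BD = 29.1 / (33.6 - 18.18) = 29.1 / 15.42 = 1.887 g/cm^3

1.887


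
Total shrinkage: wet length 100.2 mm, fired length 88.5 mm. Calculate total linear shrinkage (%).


TS = (100.2 - 88.5) / 100.2 * 100 = 11.68%

11.68


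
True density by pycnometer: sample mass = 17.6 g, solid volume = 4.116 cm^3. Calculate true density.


TD = 17.6 / 4.116 = 4.276 g/cm^3

4.276


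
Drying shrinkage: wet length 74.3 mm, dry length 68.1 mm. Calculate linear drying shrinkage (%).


DS = (74.3 - 68.1) / 74.3 * 100 = 8.34%

8.34


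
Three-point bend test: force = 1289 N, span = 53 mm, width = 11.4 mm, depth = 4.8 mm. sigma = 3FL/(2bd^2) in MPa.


sigma = 3*1289*53/(2*11.4*4.8^2) = 390.2 MPa

390.2


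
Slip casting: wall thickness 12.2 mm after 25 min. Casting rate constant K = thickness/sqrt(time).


K = 12.2 / sqrt(25) = 12.2 / 5.0 = 2.44 mm/min^0.5

2.44


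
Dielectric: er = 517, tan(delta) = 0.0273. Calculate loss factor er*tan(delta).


Loss = 517 * 0.0273 = 14.114

14.114


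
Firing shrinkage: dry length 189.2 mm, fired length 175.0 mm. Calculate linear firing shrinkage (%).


FS = (189.2 - 175.0) / 189.2 * 100 = 7.51%

7.51


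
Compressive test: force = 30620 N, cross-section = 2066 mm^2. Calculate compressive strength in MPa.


CS = 30620 / 2066 = 14.8 MPa

14.8


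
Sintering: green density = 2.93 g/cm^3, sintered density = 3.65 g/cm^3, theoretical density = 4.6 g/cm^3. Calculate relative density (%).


Relative = 3.65 / 4.6 * 100 = 79.3%

79.3


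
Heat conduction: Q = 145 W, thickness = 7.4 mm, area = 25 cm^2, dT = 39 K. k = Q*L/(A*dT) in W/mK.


k = 145*7.4/1000/(25/10000*39) = 11.01 W/mK

11.01


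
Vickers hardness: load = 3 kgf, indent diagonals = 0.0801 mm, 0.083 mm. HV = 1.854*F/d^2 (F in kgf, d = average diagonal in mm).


d_avg = (0.0801+0.083)/2 = 0.08155 mm
HV = 1.854*3/0.08155^2 = 836

836


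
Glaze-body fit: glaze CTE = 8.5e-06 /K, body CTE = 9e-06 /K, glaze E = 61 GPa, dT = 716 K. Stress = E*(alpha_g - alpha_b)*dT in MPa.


Stress = 61*1000*(8.5e-06 - 9e-06)*716 = -21.8 MPa

-21.8


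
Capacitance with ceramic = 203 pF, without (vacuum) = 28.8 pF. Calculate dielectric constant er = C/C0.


er = 203 / 28.8 = 7.05

7.05


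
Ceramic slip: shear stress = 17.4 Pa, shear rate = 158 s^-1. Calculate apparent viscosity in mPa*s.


eta = tau/gamma * 1000 = 17.4/158 * 1000 = 110.1 mPa*s

110.1


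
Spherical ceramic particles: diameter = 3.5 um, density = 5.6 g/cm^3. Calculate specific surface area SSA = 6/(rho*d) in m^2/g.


SSA = 6 / (5.6 * 3.5) = 0.306 m^2/g

0.306


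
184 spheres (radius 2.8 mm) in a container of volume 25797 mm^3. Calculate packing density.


V_sphere = 4/3*pi*2.8^3 = 91.9523 mm^3
Total V = 184*91.9523 = 16919.2232 mm^3
PD = 16919.2232 / 25797 = 0.656

0.656


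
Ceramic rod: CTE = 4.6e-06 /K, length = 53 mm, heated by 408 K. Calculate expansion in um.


dL = 4.6e-06 * 53 * 408 * 1000 = 99.47 um

99.47


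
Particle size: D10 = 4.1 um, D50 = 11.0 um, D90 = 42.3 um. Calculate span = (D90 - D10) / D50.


Span = (42.3 - 4.1) / 11.0 = 38.2 / 11.0 = 3.473

3.473


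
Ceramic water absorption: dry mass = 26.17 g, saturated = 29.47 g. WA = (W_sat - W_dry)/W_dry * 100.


WA = (29.47 - 26.17) / 26.17 * 100 = 12.61%

12.61


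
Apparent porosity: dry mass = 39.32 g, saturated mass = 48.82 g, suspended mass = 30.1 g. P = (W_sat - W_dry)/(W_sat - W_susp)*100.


P = (48.82 - 39.32) / (48.82 - 30.1) * 100 = 9.5 / 18.72 * 100 = 50.7%

50.7


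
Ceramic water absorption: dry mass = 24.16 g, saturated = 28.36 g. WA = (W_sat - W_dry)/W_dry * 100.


WA = (28.36 - 24.16) / 24.16 * 100 = 17.38%

17.38


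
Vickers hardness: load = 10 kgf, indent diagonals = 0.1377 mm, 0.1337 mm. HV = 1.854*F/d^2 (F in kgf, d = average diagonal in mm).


d_avg = (0.1377+0.1337)/2 = 0.1357 mm
HV = 1.854*10/0.1357^2 = 1007

1007


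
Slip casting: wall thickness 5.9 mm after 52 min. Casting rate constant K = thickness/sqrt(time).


K = 5.9 / sqrt(52) = 5.9 / 7.2111 = 0.818 mm/min^0.5

0.818


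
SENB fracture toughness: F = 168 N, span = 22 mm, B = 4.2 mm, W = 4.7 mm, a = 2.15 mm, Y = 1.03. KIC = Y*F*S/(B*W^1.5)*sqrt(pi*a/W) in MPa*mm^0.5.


KIC = 1.03*168*22/(4.2*4.7^1.5)*sqrt(pi*2.15/4.7) = 106.64

106.64


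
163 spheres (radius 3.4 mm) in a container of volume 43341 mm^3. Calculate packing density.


V_sphere = 4/3*pi*3.4^3 = 164.6362 mm^3
Total V = 163*164.6362 = 26835.7006 mm^3
PD = 26835.7006 / 43341 = 0.619

0.619


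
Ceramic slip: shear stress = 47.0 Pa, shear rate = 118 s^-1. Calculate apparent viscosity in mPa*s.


eta = tau/gamma * 1000 = 47.0/118 * 1000 = 398.3 mPa*s

398.3


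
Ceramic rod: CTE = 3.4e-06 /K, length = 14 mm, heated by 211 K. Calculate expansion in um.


dL = 3.4e-06 * 14 * 211 * 1000 = 10.044 um

10.044


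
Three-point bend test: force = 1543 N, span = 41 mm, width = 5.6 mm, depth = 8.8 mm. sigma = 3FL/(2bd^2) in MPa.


sigma = 3*1543*41/(2*5.6*8.8^2) = 218.8 MPa

218.8


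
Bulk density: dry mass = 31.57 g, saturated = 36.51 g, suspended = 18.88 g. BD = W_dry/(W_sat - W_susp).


BD = 31.57 / (36.51 - 18.88) = 31.57 / 17.63 = 1.791 g/cm^3

1.791


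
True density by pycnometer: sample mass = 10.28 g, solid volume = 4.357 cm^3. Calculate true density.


TD = 10.28 / 4.357 = 2.359 g/cm^3

2.359


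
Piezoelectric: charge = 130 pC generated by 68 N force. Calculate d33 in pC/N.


d33 = 130 / 68 = 1.9 pC/N

1.9


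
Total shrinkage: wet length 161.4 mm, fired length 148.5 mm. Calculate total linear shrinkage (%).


TS = (161.4 - 148.5) / 161.4 * 100 = 7.99%

7.99


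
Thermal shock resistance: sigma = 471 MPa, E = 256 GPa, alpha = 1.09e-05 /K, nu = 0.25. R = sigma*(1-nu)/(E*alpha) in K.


R = 471*(1-0.25)/(256*1000*1.09e-05) = 127 K

127


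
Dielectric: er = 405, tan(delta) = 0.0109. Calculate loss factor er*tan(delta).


Loss = 405 * 0.0109 = 4.415

4.415


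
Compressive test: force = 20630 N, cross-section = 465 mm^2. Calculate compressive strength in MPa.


CS = 20630 / 465 = 44.4 MPa

44.4


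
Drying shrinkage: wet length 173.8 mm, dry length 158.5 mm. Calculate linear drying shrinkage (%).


DS = (173.8 - 158.5) / 173.8 * 100 = 8.8%

8.8


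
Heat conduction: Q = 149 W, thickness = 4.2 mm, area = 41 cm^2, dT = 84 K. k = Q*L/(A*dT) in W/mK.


k = 149*4.2/1000/(41/10000*84) = 1.82 W/mK

1.82


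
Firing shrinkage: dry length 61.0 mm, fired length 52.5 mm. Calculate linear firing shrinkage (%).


FS = (61.0 - 52.5) / 61.0 * 100 = 13.93%

13.93


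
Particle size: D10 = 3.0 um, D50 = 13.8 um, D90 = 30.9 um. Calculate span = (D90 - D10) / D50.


Span = (30.9 - 3.0) / 13.8 = 27.9 / 13.8 = 2.022

2.022


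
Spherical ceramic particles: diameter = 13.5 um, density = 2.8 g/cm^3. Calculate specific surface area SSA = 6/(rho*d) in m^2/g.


SSA = 6 / (2.8 * 13.5) = 0.159 m^2/g

0.159


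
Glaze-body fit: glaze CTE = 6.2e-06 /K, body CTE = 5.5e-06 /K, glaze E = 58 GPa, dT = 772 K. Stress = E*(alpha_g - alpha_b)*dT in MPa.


Stress = 58*1000*(6.2e-06 - 5.5e-06)*772 = 31.3 MPa

31.3


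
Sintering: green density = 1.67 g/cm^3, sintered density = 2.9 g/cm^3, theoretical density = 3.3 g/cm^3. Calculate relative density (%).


Relative = 2.9 / 3.3 * 100 = 87.9%

87.9


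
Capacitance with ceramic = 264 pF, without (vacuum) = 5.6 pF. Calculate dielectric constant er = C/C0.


er = 264 / 5.6 = 47.14

47.14


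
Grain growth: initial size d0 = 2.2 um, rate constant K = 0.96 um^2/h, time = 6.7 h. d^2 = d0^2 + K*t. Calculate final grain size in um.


d^2 = 2.2^2 + 0.96*6.7 = 11.272
d = sqrt(11.272) = 3.36 um

3.36


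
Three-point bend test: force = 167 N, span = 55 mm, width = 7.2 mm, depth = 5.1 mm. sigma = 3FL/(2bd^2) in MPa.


sigma = 3*167*55/(2*7.2*5.1^2) = 73.6 MPa

73.6


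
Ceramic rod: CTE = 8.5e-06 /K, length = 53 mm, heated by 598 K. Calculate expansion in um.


dL = 8.5e-06 * 53 * 598 * 1000 = 269.399 um

269.399


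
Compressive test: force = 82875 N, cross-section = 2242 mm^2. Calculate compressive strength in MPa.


CS = 82875 / 2242 = 37.0 MPa

37.0


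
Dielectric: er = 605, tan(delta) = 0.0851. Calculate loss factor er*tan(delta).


Loss = 605 * 0.0851 = 51.486

51.486


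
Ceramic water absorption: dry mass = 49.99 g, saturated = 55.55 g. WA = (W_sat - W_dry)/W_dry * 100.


WA = (55.55 - 49.99) / 49.99 * 100 = 11.12%

11.12


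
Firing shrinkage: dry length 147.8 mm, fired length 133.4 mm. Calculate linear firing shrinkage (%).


FS = (147.8 - 133.4) / 147.8 * 100 = 9.74%

9.74


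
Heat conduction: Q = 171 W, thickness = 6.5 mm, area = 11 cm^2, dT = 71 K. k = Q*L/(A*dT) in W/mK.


k = 171*6.5/1000/(11/10000*71) = 14.23 W/mK

14.23


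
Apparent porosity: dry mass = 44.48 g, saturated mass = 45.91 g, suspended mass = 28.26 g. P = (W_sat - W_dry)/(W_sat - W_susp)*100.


P = (45.91 - 44.48) / (45.91 - 28.26) * 100 = 1.43 / 17.65 * 100 = 8.1%

8.1


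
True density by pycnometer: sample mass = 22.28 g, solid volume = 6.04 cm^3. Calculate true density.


TD = 22.28 / 6.04 = 3.689 g/cm^3

3.689


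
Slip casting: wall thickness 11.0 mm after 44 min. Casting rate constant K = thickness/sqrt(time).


K = 11.0 / sqrt(44) = 11.0 / 6.6332 = 1.658 mm/min^0.5

1.658


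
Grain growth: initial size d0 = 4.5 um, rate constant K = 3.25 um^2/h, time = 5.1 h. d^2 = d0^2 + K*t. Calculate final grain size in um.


d^2 = 4.5^2 + 3.25*5.1 = 36.825
d = sqrt(36.825) = 6.07 um

6.07


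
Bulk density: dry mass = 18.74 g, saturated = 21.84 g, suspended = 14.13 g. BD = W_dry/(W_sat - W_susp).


BD = 18.74 / (21.84 - 14.13) = 18.74 / 7.71 = 2.431 g/cm^3

2.431


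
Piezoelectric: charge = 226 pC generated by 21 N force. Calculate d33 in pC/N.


d33 = 226 / 21 = 10.8 pC/N

10.8


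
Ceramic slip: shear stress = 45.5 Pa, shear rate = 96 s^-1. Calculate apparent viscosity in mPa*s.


eta = tau/gamma * 1000 = 45.5/96 * 1000 = 474.0 mPa*s

474.0


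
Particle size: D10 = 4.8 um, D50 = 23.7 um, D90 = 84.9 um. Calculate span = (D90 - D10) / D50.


Span = (84.9 - 4.8) / 23.7 = 80.1 / 23.7 = 3.38

3.38


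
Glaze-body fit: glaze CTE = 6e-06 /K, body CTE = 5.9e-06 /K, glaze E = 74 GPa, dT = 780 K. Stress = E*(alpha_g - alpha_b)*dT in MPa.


Stress = 74*1000*(6e-06 - 5.9e-06)*780 = 5.8 MPa

5.8


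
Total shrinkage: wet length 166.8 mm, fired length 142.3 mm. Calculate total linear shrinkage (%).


TS = (166.8 - 142.3) / 166.8 * 100 = 14.69%

14.69


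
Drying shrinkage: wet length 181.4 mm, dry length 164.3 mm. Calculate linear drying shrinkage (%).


DS = (181.4 - 164.3) / 181.4 * 100 = 9.43%

9.43


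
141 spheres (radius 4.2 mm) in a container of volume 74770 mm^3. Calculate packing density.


V_sphere = 4/3*pi*4.2^3 = 310.3391 mm^3
Total V = 141*310.3391 = 43757.8131 mm^3
PD = 43757.8131 / 74770 = 0.585

0.585


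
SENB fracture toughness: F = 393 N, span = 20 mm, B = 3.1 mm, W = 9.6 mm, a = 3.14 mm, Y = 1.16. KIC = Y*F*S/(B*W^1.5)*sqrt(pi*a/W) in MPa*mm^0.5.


KIC = 1.16*393*20/(3.1*9.6^1.5)*sqrt(pi*3.14/9.6) = 100.23

100.23


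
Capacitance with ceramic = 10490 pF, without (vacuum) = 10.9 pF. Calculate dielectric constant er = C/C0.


er = 10490 / 10.9 = 962.39

962.39


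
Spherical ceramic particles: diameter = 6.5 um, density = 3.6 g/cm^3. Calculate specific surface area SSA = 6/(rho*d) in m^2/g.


SSA = 6 / (3.6 * 6.5) = 0.256 m^2/g

0.256


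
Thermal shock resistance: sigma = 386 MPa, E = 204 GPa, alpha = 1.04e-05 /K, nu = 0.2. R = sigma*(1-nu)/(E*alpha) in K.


R = 386*(1-0.2)/(204*1000*1.04e-05) = 146 K

146


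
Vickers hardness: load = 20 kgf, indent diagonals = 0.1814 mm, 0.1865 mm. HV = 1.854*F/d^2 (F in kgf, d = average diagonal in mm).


d_avg = (0.1814+0.1865)/2 = 0.18395 mm
HV = 1.854*20/0.18395^2 = 1096

1096


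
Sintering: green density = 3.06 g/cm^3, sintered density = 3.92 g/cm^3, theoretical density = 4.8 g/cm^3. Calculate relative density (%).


Relative = 3.92 / 4.8 * 100 = 81.7%

81.7


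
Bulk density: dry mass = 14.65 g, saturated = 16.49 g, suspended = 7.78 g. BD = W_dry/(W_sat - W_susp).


BD = 14.65 / (16.49 - 7.78) = 14.65 / 8.71 = 1.682 g/cm^3

1.682


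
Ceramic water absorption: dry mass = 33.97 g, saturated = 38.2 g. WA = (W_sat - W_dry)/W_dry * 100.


WA = (38.2 - 33.97) / 33.97 * 100 = 12.45%

12.45


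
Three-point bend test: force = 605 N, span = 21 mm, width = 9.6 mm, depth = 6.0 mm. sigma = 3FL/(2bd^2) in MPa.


sigma = 3*605*21/(2*9.6*6.0^2) = 55.1 MPa

55.1


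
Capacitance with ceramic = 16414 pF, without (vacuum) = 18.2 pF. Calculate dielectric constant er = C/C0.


er = 16414 / 18.2 = 901.87

901.87


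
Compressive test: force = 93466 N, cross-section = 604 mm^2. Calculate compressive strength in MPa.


CS = 93466 / 604 = 154.7 MPa

154.7


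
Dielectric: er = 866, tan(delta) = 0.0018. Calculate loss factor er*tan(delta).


Loss = 866 * 0.0018 = 1.559

1.559


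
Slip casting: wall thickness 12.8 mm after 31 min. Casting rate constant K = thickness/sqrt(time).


K = 12.8 / sqrt(31) = 12.8 / 5.5678 = 2.299 mm/min^0.5

2.299


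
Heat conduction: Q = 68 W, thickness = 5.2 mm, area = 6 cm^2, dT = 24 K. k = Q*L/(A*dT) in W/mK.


k = 68*5.2/1000/(6/10000*24) = 24.56 W/mK

24.56


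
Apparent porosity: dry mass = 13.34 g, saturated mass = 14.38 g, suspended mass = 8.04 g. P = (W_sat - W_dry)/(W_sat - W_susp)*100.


P = (14.38 - 13.34) / (14.38 - 8.04) * 100 = 1.04 / 6.34 * 100 = 16.4%

16.4


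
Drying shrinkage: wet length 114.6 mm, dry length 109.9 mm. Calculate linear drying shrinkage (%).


DS = (114.6 - 109.9) / 114.6 * 100 = 4.1%

4.1


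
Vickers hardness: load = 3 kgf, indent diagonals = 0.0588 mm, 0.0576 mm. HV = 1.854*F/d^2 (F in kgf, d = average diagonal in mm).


d_avg = (0.0588+0.0576)/2 = 0.0582 mm
HV = 1.854*3/0.0582^2 = 1642

1642


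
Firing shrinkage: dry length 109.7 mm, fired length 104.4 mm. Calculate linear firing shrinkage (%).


FS = (109.7 - 104.4) / 109.7 * 100 = 4.83%

4.83


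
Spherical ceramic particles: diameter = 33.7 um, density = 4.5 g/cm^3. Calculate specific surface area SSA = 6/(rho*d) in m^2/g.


SSA = 6 / (4.5 * 33.7) = 0.04 m^2/g

0.04


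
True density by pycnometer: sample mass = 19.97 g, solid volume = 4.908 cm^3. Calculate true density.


TD = 19.97 / 4.908 = 4.069 g/cm^3

4.069


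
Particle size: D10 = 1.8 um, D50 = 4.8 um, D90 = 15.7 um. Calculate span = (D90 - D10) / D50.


Span = (15.7 - 1.8) / 4.8 = 13.9 / 4.8 = 2.896

2.896


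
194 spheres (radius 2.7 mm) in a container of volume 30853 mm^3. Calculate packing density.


V_sphere = 4/3*pi*2.7^3 = 82.448 mm^3
Total V = 194*82.448 = 15994.912 mm^3
PD = 15994.912 / 30853 = 0.518

0.518


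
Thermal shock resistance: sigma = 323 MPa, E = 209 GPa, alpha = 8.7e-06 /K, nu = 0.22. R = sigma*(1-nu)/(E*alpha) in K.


R = 323*(1-0.22)/(209*1000*8.7e-06) = 139 K

139


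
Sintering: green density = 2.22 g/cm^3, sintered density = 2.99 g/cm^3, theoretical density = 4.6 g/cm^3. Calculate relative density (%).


Relative = 2.99 / 4.6 * 100 = 65.0%

65.0


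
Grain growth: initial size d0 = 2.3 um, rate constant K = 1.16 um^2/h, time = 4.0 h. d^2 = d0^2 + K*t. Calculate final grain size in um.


d^2 = 2.3^2 + 1.16*4.0 = 9.93
d = sqrt(9.93) = 3.15 um

3.15


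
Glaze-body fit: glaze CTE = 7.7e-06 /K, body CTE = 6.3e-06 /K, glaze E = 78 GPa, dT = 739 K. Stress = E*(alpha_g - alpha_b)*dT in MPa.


Stress = 78*1000*(7.7e-06 - 6.3e-06)*739 = 80.7 MPa

80.7


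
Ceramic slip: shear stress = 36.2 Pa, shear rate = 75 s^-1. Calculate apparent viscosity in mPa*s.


eta = tau/gamma * 1000 = 36.2/75 * 1000 = 482.7 mPa*s

482.7


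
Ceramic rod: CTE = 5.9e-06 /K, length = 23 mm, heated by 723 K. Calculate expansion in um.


dL = 5.9e-06 * 23 * 723 * 1000 = 98.111 um

98.111
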